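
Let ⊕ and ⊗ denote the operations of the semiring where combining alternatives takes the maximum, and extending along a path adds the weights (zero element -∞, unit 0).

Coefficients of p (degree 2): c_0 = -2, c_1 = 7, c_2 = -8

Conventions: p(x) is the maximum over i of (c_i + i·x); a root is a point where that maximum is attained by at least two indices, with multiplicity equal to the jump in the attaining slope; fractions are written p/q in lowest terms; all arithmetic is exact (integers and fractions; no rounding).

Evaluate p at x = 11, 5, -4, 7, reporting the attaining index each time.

p(11) = max(-2+0·11=-2, 7+1·11=18, -8+2·11=14) = 18 (attained by i=1)
p(5) = max(-2+0·5=-2, 7+1·5=12, -8+2·5=2) = 12 (attained by i=1)
p(-4) = max(-2+0·(-4)=-2, 7+1·(-4)=3, -8+2·(-4)=-16) = 3 (attained by i=1)
p(7) = max(-2+0·7=-2, 7+1·7=14, -8+2·7=6) = 14 (attained by i=1)
Answer: p(11) = 18; p(5) = 12; p(-4) = 3; p(7) = 14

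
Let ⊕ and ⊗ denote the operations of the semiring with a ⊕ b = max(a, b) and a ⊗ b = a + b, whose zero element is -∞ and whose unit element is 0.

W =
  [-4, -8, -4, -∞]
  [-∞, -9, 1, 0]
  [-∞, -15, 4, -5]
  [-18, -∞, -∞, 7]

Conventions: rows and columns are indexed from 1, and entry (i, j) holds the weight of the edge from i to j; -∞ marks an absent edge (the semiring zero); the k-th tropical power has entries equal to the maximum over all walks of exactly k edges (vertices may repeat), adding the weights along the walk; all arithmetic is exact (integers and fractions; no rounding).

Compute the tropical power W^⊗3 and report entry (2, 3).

W^⊗2:
  [-8, -12, 0, -8]
  [-18, -14, 5, 7]
  [-23, -11, 8, 2]
  [-11, -26, -22, 14]
W^⊗3:
  [-12, -15, 4, -1]
  [-11, -10, 9, 14]
  [-16, -7, 12, 9]
  [-4, -19, -15, 21]
Key observation: the optimum is the walk 2->3->3->3, with weight 1 + 4 + 4 = 9.
Optimal value attained by: walk 2->3->3->3.
Answer: (W^⊗3)[2][3] = 9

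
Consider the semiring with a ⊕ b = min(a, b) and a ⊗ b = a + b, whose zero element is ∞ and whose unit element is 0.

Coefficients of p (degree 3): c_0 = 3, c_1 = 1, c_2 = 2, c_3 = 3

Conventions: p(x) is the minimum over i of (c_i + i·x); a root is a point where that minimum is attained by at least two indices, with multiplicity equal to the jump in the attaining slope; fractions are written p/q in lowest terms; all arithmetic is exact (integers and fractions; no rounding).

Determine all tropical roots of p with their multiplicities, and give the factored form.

hull edge (i=0, c=3) to (i=1, c=1): slope -2, span 1
hull edge (i=1, c=1) to (i=3, c=3): slope 1, span 2
Factored form: p(x) = 3 ⊗ (x ⊕ (-1)) ⊗ (x ⊕ (-1)) ⊗ (x ⊕ 2)
Answer: roots = -1 (mult 2), 2 (mult 1)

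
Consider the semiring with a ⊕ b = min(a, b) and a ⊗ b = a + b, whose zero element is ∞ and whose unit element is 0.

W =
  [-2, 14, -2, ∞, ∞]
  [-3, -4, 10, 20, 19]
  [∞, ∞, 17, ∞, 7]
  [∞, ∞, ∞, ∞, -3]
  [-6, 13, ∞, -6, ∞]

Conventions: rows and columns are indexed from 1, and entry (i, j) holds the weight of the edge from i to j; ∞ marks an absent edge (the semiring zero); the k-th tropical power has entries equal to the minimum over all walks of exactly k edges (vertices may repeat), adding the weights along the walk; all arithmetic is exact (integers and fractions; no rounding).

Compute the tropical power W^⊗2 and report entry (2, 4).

W^⊗2:
  [-4, 10, -4, 34, 5]
  [-7, -8, -5, 13, 15]
  [1, 20, 34, 1, 24]
  [-9, 10, ∞, -9, ∞]
  [-8, 8, -8, 33, -9]
Key observation: the optimum is the walk 2->5->4, with weight 19 + (-6) = 13.
Optimal value attained by: walk 2->5->4.
Answer: (W^⊗2)[2][4] = 13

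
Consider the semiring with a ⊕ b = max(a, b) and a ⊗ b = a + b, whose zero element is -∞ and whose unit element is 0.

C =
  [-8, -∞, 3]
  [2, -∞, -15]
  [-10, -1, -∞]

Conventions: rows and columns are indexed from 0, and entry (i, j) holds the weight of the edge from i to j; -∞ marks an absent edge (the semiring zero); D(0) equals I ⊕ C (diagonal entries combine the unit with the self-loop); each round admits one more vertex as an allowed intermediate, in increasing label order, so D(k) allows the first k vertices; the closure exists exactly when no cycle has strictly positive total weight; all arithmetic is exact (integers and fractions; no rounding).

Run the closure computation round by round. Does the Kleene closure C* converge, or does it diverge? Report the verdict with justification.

D(0):
  [0, -∞, 3]
  [2, 0, -15]
  [-10, -1, 0]
D(1):
  [0, -∞, 3]
  [2, 0, 5]
  [-10, -1, 0]
Detection: at round 2, diagonal entry (2, 2) turns strictly positive.
Key observation: the cycle 2->1->0->2 has total weight (-1) + 2 + 3, which is strictly positive.
Answer: DIVERGES — positive cycle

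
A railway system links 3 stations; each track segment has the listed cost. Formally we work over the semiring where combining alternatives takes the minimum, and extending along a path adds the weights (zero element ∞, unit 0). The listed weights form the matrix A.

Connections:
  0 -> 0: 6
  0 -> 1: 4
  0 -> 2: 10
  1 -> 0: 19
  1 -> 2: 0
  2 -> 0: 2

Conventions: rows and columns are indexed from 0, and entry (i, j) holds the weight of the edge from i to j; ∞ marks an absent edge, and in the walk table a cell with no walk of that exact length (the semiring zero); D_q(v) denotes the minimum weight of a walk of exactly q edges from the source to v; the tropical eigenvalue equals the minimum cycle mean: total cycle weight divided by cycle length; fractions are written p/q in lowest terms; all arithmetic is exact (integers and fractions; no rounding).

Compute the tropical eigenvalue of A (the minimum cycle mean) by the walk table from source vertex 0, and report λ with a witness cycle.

q=0: [0, ∞, ∞]
q=1: [6, 4, 10]
q=2: [12, 10, 4]
q=3: [6, 16, 10]
Optimal cycle mean attained by: cycle 0->1->2->0, total 4 + 0 + 2, length 3.
Answer: λ = 2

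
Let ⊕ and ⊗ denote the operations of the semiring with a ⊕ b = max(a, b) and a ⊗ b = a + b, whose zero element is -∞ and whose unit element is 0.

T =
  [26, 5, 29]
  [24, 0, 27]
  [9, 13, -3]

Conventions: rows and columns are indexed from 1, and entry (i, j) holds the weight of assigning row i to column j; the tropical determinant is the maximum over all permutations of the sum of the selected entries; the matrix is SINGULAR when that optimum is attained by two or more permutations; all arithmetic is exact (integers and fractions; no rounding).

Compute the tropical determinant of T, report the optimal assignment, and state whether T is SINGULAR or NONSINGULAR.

σ = (1, 2, 3): 26 + 0 + (-3) = 23
σ = (1, 3, 2): 26 + 27 + 13 = 66
σ = (2, 1, 3): 5 + 24 + (-3) = 26
σ = (2, 3, 1): 5 + 27 + 9 = 41
σ = (3, 1, 2): 29 + 24 + 13 = 66
σ = (3, 2, 1): 29 + 0 + 9 = 38
Optimal value attained by: σ = (1, 3, 2).
Answer: det⊕(T) = 66; verdict: SINGULAR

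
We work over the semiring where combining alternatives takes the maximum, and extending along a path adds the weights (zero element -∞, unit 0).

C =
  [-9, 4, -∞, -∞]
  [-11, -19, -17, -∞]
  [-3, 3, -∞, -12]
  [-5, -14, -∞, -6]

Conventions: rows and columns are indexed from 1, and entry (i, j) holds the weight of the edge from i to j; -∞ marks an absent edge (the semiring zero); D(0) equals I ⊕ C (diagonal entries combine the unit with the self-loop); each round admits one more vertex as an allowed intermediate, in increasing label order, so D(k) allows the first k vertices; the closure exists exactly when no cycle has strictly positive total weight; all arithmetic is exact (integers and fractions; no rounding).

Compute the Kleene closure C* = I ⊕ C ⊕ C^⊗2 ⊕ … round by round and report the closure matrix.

D(0):
  [0, 4, -∞, -∞]
  [-11, 0, -17, -∞]
  [-3, 3, 0, -12]
  [-5, -14, -∞, 0]
D(1):
  [0, 4, -∞, -∞]
  [-11, 0, -17, -∞]
  [-3, 3, 0, -12]
  [-5, -1, -∞, 0]
D(2):
  [0, 4, -13, -∞]
  [-11, 0, -17, -∞]
  [-3, 3, 0, -12]
  [-5, -1, -18, 0]
D(3):
  [0, 4, -13, -25]
  [-11, 0, -17, -29]
  [-3, 3, 0, -12]
  [-5, -1, -18, 0]
D(4):
  [0, 4, -13, -25]
  [-11, 0, -17, -29]
  [-3, 3, 0, -12]
  [-5, -1, -18, 0]
Answer: C* = [[0, 4, -13, -25], [-11, 0, -17, -29], [-3, 3, 0, -12], [-5, -1, -18, 0]]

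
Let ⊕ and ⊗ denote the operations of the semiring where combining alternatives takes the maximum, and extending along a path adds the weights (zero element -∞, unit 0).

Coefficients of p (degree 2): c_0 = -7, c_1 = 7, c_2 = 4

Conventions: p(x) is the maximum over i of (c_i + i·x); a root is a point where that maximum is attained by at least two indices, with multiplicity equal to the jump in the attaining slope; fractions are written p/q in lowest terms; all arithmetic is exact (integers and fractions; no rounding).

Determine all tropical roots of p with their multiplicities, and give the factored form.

hull edge (i=0, c=-7) to (i=1, c=7): slope 14, span 1
hull edge (i=1, c=7) to (i=2, c=4): slope -3, span 1
Factored form: p(x) = 4 ⊗ (x ⊕ (-14)) ⊗ (x ⊕ 3)
Answer: roots = -14 (mult 1), 3 (mult 1)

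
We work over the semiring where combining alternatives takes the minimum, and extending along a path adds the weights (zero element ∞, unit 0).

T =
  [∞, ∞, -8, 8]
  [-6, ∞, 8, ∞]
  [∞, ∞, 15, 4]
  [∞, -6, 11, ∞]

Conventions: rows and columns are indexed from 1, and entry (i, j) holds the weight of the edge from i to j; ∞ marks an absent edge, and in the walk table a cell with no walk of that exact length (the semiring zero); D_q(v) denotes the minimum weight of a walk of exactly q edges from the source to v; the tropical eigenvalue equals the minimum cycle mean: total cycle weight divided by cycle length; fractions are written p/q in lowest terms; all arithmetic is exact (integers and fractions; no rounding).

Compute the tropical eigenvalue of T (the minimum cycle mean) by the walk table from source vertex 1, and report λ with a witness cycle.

q=0: [0, ∞, ∞, ∞]
q=1: [∞, ∞, -8, 8]
q=2: [∞, 2, 7, -4]
q=3: [-4, -10, 7, 11]
q=4: [-16, 5, -12, 4]
Optimal cycle mean attained by: cycle 1->3->4->2->1, total (-8) + 4 + (-6) + (-6), length 4.
Answer: λ = -4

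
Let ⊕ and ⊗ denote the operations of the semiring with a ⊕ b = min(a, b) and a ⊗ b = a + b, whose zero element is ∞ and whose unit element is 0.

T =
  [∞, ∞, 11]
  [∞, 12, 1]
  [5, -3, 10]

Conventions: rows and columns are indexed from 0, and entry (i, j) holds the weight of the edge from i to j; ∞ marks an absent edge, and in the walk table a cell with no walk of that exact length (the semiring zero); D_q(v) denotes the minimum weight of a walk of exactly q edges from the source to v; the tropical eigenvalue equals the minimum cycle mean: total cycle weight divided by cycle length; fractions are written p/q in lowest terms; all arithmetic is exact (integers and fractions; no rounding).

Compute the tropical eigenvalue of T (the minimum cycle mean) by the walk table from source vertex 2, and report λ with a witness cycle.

q=0: [∞, ∞, 0]
q=1: [5, -3, 10]
q=2: [15, 7, -2]
q=3: [3, -5, 8]
Optimal cycle mean attained by: cycle 1->2->1, total 1 + (-3), length 2.
Answer: λ = -1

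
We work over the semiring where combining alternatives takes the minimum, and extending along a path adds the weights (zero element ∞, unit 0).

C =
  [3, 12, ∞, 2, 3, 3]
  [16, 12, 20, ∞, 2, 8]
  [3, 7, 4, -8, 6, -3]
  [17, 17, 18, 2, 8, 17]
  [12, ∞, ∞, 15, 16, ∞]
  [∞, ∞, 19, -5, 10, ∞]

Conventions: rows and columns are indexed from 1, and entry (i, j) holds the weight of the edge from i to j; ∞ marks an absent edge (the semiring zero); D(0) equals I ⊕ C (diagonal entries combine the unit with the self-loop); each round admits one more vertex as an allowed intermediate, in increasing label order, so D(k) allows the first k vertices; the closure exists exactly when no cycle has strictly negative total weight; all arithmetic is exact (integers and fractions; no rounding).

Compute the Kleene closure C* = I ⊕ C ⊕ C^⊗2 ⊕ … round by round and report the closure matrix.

D(0):
  [0, 12, ∞, 2, 3, 3]
  [16, 0, 20, ∞, 2, 8]
  [3, 7, 0, -8, 6, -3]
  [17, 17, 18, 0, 8, 17]
  [12, ∞, ∞, 15, 0, ∞]
  [∞, ∞, 19, -5, 10, 0]
D(1):
  [0, 12, ∞, 2, 3, 3]
  [16, 0, 20, 18, 2, 8]
  [3, 7, 0, -8, 6, -3]
  [17, 17, 18, 0, 8, 17]
  [12, 24, ∞, 14, 0, 15]
  [∞, ∞, 19, -5, 10, 0]
D(2):
  [0, 12, 32, 2, 3, 3]
  [16, 0, 20, 18, 2, 8]
  [3, 7, 0, -8, 6, -3]
  [17, 17, 18, 0, 8, 17]
  [12, 24, 44, 14, 0, 15]
  [∞, ∞, 19, -5, 10, 0]
D(3):
  [0, 12, 32, 2, 3, 3]
  [16, 0, 20, 12, 2, 8]
  [3, 7, 0, -8, 6, -3]
  [17, 17, 18, 0, 8, 15]
  [12, 24, 44, 14, 0, 15]
  [22, 26, 19, -5, 10, 0]
D(4):
  [0, 12, 20, 2, 3, 3]
  [16, 0, 20, 12, 2, 8]
  [3, 7, 0, -8, 0, -3]
  [17, 17, 18, 0, 8, 15]
  [12, 24, 32, 14, 0, 15]
  [12, 12, 13, -5, 3, 0]
D(5):
  [0, 12, 20, 2, 3, 3]
  [14, 0, 20, 12, 2, 8]
  [3, 7, 0, -8, 0, -3]
  [17, 17, 18, 0, 8, 15]
  [12, 24, 32, 14, 0, 15]
  [12, 12, 13, -5, 3, 0]
D(6):
  [0, 12, 16, -2, 3, 3]
  [14, 0, 20, 3, 2, 8]
  [3, 7, 0, -8, 0, -3]
  [17, 17, 18, 0, 8, 15]
  [12, 24, 28, 10, 0, 15]
  [12, 12, 13, -5, 3, 0]
Answer: C* = [[0, 12, 16, -2, 3, 3], [14, 0, 20, 3, 2, 8], [3, 7, 0, -8, 0, -3], [17, 17, 18, 0, 8, 15], [12, 24, 28, 10, 0, 15], [12, 12, 13, -5, 3, 0]]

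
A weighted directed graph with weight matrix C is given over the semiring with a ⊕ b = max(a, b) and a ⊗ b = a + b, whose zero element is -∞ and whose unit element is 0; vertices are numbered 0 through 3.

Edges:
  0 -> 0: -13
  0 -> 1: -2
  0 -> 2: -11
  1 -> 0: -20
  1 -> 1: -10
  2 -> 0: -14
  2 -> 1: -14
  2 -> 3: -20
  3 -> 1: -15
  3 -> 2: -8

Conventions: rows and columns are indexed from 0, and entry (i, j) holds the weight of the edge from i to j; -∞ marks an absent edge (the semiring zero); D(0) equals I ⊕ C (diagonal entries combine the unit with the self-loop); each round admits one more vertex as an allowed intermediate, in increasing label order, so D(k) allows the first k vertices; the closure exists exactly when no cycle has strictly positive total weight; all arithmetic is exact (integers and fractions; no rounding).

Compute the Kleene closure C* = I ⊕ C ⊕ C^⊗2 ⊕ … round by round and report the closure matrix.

D(0):
  [0, -2, -11, -∞]
  [-20, 0, -∞, -∞]
  [-14, -14, 0, -20]
  [-∞, -15, -8, 0]
D(1):
  [0, -2, -11, -∞]
  [-20, 0, -31, -∞]
  [-14, -14, 0, -20]
  [-∞, -15, -8, 0]
D(2):
  [0, -2, -11, -∞]
  [-20, 0, -31, -∞]
  [-14, -14, 0, -20]
  [-35, -15, -8, 0]
D(3):
  [0, -2, -11, -31]
  [-20, 0, -31, -51]
  [-14, -14, 0, -20]
  [-22, -15, -8, 0]
D(4):
  [0, -2, -11, -31]
  [-20, 0, -31, -51]
  [-14, -14, 0, -20]
  [-22, -15, -8, 0]
Answer: C* = [[0, -2, -11, -31], [-20, 0, -31, -51], [-14, -14, 0, -20], [-22, -15, -8, 0]]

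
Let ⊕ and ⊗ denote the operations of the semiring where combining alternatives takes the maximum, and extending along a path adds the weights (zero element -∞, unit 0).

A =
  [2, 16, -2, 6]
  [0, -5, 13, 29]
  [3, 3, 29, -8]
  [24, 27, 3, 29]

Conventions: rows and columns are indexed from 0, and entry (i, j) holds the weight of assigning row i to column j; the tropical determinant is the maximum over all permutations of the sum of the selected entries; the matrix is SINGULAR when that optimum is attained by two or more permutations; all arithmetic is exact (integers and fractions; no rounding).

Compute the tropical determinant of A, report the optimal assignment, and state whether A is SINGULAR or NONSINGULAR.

σ = (0, 1, 2, 3): 2 + (-5) + 29 + 29 = 55
σ = (0, 1, 3, 2): 2 + (-5) + (-8) + 3 = -8
σ = (0, 2, 1, 3): 2 + 13 + 3 + 29 = 47
σ = (0, 2, 3, 1): 2 + 13 + (-8) + 27 = 34
σ = (0, 3, 1, 2): 2 + 29 + 3 + 3 = 37
σ = (0, 3, 2, 1): 2 + 29 + 29 + 27 = 87
σ = (1, 0, 2, 3): 16 + 0 + 29 + 29 = 74
σ = (1, 0, 3, 2): 16 + 0 + (-8) + 3 = 11
σ = (1, 2, 0, 3): 16 + 13 + 3 + 29 = 61
σ = (1, 2, 3, 0): 16 + 13 + (-8) + 24 = 45
σ = (1, 3, 0, 2): 16 + 29 + 3 + 3 = 51
σ = (1, 3, 2, 0): 16 + 29 + 29 + 24 = 98
σ = (2, 0, 1, 3): (-2) + 0 + 3 + 29 = 30
σ = (2, 0, 3, 1): (-2) + 0 + (-8) + 27 = 17
σ = (2, 1, 0, 3): (-2) + (-5) + 3 + 29 = 25
σ = (2, 1, 3, 0): (-2) + (-5) + (-8) + 24 = 9
σ = (2, 3, 0, 1): (-2) + 29 + 3 + 27 = 57
σ = (2, 3, 1, 0): (-2) + 29 + 3 + 24 = 54
σ = (3, 0, 1, 2): 6 + 0 + 3 + 3 = 12
σ = (3, 0, 2, 1): 6 + 0 + 29 + 27 = 62
σ = (3, 1, 0, 2): 6 + (-5) + 3 + 3 = 7
σ = (3, 1, 2, 0): 6 + (-5) + 29 + 24 = 54
σ = (3, 2, 0, 1): 6 + 13 + 3 + 27 = 49
σ = (3, 2, 1, 0): 6 + 13 + 3 + 24 = 46
Optimal value attained by: σ = (1, 3, 2, 0).
Answer: det⊕(A) = 98; verdict: NONSINGULAR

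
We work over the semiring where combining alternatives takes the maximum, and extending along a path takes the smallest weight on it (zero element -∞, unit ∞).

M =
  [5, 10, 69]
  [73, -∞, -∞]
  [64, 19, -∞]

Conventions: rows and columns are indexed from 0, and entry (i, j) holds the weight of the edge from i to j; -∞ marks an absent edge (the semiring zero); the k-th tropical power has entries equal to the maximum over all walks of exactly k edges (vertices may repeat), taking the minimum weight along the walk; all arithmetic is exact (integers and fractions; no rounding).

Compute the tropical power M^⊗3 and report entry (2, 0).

M^⊗2:
  [64, 19, 5]
  [5, 10, 69]
  [19, 10, 64]
M^⊗3:
  [19, 10, 64]
  [64, 19, 5]
  [64, 19, 19]
Key observation: the optimum is the walk 2->0->2->0, with weight 64 min 69 min 64 = 64.
Optimal value attained by: walk 2->0->2->0.
Answer: (M^⊗3)[2][0] = 64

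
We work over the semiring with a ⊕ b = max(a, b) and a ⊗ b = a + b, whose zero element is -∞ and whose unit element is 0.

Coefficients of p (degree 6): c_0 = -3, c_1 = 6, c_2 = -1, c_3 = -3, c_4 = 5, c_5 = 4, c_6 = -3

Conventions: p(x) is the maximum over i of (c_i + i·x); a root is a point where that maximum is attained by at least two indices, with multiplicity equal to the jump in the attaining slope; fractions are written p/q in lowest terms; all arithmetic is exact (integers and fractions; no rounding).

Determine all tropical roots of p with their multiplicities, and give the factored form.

hull edge (i=0, c=-3) to (i=1, c=6): slope 9, span 1
hull edge (i=1, c=6) to (i=4, c=5): slope -1/3, span 3
hull edge (i=4, c=5) to (i=5, c=4): slope -1, span 1
hull edge (i=5, c=4) to (i=6, c=-3): slope -7, span 1
Factored form: p(x) = -3 ⊗ (x ⊕ (-9)) ⊗ (x ⊕ 1/3) ⊗ (x ⊕ 1/3) ⊗ (x ⊕ 1/3) ⊗ (x ⊕ 1) ⊗ (x ⊕ 7)
Answer: roots = -9 (mult 1), 1/3 (mult 3), 1 (mult 1), 7 (mult 1)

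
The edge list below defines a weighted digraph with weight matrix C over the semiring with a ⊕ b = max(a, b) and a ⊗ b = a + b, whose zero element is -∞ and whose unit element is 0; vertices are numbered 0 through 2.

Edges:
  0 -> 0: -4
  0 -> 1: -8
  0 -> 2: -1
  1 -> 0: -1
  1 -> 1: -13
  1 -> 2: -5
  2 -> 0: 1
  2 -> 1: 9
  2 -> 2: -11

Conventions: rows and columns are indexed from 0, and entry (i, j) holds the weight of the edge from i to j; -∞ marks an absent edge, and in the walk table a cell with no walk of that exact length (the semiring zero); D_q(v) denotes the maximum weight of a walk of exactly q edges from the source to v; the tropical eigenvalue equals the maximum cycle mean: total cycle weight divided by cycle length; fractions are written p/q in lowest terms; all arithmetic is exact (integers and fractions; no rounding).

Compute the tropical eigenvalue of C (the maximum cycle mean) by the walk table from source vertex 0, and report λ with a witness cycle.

q=0: [0, -∞, -∞]
q=1: [-4, -8, -1]
q=2: [0, 8, -5]
q=3: [7, 4, 3]
Optimal cycle mean attained by: cycle 0->2->1->0, total (-1) + 9 + (-1), length 3.
Answer: λ = 7/3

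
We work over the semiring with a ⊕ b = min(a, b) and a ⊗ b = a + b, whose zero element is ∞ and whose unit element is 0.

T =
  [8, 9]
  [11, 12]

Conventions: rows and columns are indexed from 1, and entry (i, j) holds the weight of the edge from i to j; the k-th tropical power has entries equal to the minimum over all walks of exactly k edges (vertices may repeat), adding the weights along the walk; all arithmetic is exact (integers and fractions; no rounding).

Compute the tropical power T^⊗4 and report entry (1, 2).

T^⊗2:
  [16, 17]
  [19, 20]
T^⊗3:
  [24, 25]
  [27, 28]
T^⊗4:
  [32, 33]
  [35, 36]
Key observation: the optimum is the walk 1->1->1->1->2, with weight 8 + 8 + 8 + 9 = 33.
Optimal value attained by: walk 1->1->1->1->2.
Answer: (T^⊗4)[1][2] = 33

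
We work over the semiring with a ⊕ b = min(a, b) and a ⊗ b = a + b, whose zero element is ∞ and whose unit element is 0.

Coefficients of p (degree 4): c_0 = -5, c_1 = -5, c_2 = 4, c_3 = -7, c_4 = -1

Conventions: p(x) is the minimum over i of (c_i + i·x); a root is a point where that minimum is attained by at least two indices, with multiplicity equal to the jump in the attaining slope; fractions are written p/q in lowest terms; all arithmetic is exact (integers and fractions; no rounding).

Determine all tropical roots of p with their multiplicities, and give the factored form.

hull edge (i=0, c=-5) to (i=3, c=-7): slope -2/3, span 3
hull edge (i=3, c=-7) to (i=4, c=-1): slope 6, span 1
Factored form: p(x) = -1 ⊗ (x ⊕ (-6)) ⊗ (x ⊕ 2/3) ⊗ (x ⊕ 2/3) ⊗ (x ⊕ 2/3)
Answer: roots = -6 (mult 1), 2/3 (mult 3)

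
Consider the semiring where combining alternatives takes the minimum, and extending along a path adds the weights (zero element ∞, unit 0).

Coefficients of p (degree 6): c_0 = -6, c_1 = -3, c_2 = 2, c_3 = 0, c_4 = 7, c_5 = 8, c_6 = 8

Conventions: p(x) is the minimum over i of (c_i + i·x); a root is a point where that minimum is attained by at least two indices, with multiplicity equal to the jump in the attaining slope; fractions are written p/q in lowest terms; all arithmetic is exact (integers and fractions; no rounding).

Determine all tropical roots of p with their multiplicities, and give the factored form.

hull edge (i=0, c=-6) to (i=3, c=0): slope 2, span 3
hull edge (i=3, c=0) to (i=6, c=8): slope 8/3, span 3
Factored form: p(x) = 8 ⊗ (x ⊕ (-8/3)) ⊗ (x ⊕ (-8/3)) ⊗ (x ⊕ (-8/3)) ⊗ (x ⊕ (-2)) ⊗ (x ⊕ (-2)) ⊗ (x ⊕ (-2))
Answer: roots = -8/3 (mult 3), -2 (mult 3)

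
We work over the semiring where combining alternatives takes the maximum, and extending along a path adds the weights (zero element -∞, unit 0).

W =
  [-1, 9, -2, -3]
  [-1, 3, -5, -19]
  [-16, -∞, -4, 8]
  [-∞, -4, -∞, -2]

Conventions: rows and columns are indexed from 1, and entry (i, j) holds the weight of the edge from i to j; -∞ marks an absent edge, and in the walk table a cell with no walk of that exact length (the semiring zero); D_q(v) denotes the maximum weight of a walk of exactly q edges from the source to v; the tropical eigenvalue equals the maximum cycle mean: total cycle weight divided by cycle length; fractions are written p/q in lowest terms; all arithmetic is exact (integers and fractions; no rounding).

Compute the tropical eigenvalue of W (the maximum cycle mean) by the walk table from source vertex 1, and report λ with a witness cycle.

q=0: [0, -∞, -∞, -∞]
q=1: [-1, 9, -2, -3]
q=2: [8, 12, 4, 6]
q=3: [11, 17, 7, 12]
q=4: [16, 20, 12, 15]
Optimal cycle mean attained by: cycle 1->2->1, total 9 + (-1), length 2.
Answer: λ = 4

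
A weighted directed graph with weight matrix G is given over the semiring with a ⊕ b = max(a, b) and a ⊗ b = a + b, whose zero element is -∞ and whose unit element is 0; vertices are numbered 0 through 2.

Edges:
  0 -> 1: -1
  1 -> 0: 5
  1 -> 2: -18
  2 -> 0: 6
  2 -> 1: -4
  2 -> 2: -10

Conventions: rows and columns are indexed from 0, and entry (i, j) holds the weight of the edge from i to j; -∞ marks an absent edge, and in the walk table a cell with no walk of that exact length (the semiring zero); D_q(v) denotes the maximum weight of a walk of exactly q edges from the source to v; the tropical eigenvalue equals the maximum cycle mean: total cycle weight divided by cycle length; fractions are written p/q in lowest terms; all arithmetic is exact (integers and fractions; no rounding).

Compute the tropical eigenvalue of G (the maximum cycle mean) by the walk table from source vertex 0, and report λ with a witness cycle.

q=0: [0, -∞, -∞]
q=1: [-∞, -1, -∞]
q=2: [4, -∞, -19]
q=3: [-13, 3, -29]
Optimal cycle mean attained by: cycle 0->1->0, total (-1) + 5, length 2.
Answer: λ = 2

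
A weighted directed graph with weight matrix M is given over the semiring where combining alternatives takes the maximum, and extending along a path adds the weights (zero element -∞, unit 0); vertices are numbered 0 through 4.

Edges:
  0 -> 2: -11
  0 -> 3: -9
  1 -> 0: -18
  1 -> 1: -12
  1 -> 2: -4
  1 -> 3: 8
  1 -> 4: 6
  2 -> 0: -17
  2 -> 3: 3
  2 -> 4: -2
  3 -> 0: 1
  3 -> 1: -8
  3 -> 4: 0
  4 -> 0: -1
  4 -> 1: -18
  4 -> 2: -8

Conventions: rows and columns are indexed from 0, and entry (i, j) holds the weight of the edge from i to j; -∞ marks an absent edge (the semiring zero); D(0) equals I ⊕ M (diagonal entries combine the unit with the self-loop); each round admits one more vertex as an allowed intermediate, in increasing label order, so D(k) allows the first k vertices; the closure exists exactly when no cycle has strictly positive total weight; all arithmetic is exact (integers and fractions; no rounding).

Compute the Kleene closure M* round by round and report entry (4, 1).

D(0):
  [0, -∞, -11, -9, -∞]
  [-18, 0, -4, 8, 6]
  [-17, -∞, 0, 3, -2]
  [1, -8, -∞, 0, 0]
  [-1, -18, -8, -∞, 0]
D(1):
  [0, -∞, -11, -9, -∞]
  [-18, 0, -4, 8, 6]
  [-17, -∞, 0, 3, -2]
  [1, -8, -10, 0, 0]
  [-1, -18, -8, -10, 0]
D(2):
  [0, -∞, -11, -9, -∞]
  [-18, 0, -4, 8, 6]
  [-17, -∞, 0, 3, -2]
  [1, -8, -10, 0, 0]
  [-1, -18, -8, -10, 0]
D(3):
  [0, -∞, -11, -8, -13]
  [-18, 0, -4, 8, 6]
  [-17, -∞, 0, 3, -2]
  [1, -8, -10, 0, 0]
  [-1, -18, -8, -5, 0]
D(4):
  [0, -16, -11, -8, -8]
  [9, 0, -2, 8, 8]
  [4, -5, 0, 3, 3]
  [1, -8, -10, 0, 0]
  [-1, -13, -8, -5, 0]
D(5):
  [0, -16, -11, -8, -8]
  [9, 0, 0, 8, 8]
  [4, -5, 0, 3, 3]
  [1, -8, -8, 0, 0]
  [-1, -13, -8, -5, 0]
Answer: M*[4][1] = -13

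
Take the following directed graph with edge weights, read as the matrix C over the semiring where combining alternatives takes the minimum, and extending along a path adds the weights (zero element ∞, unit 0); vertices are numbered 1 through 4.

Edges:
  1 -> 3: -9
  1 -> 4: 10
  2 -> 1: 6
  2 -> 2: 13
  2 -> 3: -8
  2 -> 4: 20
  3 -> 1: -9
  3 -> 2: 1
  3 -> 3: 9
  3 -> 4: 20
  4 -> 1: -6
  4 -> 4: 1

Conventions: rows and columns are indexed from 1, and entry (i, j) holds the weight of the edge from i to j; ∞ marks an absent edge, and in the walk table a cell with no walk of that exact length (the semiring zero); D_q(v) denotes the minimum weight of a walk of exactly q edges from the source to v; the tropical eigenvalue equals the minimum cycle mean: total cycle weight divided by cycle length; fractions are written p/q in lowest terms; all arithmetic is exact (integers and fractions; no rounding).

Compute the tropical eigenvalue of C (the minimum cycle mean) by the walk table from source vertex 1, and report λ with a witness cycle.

q=0: [0, ∞, ∞, ∞]
q=1: [∞, ∞, -9, 10]
q=2: [-18, -8, 0, 11]
q=3: [-9, 1, -27, -8]
q=4: [-36, -26, -18, -7]
Optimal cycle mean attained by: cycle 1->3->1, total (-9) + (-9), length 2.
Answer: λ = -9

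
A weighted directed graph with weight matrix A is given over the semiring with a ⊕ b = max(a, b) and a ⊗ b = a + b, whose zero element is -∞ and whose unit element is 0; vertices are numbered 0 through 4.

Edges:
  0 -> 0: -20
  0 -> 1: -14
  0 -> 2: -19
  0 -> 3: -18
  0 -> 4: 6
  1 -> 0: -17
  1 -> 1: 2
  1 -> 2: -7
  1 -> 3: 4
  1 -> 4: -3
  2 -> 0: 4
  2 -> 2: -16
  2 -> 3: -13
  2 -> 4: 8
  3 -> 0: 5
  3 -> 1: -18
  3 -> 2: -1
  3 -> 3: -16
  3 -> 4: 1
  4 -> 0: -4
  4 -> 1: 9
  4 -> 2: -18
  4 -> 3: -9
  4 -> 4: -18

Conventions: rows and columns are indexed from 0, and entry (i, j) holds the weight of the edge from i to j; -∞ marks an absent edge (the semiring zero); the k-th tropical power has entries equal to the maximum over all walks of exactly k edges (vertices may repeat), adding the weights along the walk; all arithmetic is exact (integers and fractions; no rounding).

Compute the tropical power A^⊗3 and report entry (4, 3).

A^⊗2:
  [2, 15, -12, -3, -11]
  [9, 6, 3, 6, 5]
  [4, 17, -10, -1, 10]
  [3, 10, -14, -8, 11]
  [-4, 11, 2, 13, 6]
A^⊗3:
  [2, 17, 8, 19, 12]
  [11, 14, 5, 10, 15]
  [6, 19, 10, 21, 14]
  [7, 20, 3, 14, 9]
  [18, 15, 12, 15, 14]
Key observation: the optimum is the walk 4->1->1->3, with weight 9 + 2 + 4 = 15.
Optimal value attained by: walk 4->1->1->3.
Answer: (A^⊗3)[4][3] = 15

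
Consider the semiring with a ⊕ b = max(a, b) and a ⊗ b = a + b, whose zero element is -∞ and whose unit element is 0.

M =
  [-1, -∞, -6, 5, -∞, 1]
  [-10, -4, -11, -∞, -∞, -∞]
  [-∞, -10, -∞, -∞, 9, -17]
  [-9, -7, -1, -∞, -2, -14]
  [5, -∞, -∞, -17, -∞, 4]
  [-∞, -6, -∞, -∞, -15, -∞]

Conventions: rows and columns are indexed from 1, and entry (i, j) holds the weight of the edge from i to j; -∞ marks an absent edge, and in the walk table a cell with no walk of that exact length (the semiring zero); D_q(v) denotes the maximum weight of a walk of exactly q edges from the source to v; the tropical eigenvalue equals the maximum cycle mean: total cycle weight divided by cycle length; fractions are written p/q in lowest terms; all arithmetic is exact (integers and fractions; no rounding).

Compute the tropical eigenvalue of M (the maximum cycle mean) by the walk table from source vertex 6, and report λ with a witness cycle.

q=0: [-∞, -∞, -∞, -∞, -∞, 0]
q=1: [-∞, -6, -∞, -∞, -15, -∞]
q=2: [-10, -10, -17, -32, -∞, -11]
q=3: [-11, -14, -16, -5, -8, -9]
q=4: [-3, -12, -6, -6, -7, -4]
q=5: [-2, -10, -7, 2, 3, -2]
q=6: [8, -5, 1, 3, 2, 7]
Optimal cycle mean attained by: cycle 1->4->3->5->1, total 5 + (-1) + 9 + 5, length 4.
Answer: λ = 9/2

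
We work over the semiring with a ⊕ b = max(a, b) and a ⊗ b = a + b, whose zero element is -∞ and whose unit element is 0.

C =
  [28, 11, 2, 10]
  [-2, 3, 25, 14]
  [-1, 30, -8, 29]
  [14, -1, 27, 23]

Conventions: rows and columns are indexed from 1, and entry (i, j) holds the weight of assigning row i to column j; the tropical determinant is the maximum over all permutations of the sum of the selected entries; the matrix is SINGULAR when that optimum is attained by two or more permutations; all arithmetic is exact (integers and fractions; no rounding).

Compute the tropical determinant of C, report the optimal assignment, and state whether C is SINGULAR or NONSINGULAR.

σ = (1, 2, 3, 4): 28 + 3 + (-8) + 23 = 46
σ = (1, 2, 4, 3): 28 + 3 + 29 + 27 = 87
σ = (1, 3, 2, 4): 28 + 25 + 30 + 23 = 106
σ = (1, 3, 4, 2): 28 + 25 + 29 + (-1) = 81
σ = (1, 4, 2, 3): 28 + 14 + 30 + 27 = 99
σ = (1, 4, 3, 2): 28 + 14 + (-8) + (-1) = 33
σ = (2, 1, 3, 4): 11 + (-2) + (-8) + 23 = 24
σ = (2, 1, 4, 3): 11 + (-2) + 29 + 27 = 65
σ = (2, 3, 1, 4): 11 + 25 + (-1) + 23 = 58
σ = (2, 3, 4, 1): 11 + 25 + 29 + 14 = 79
σ = (2, 4, 1, 3): 11 + 14 + (-1) + 27 = 51
σ = (2, 4, 3, 1): 11 + 14 + (-8) + 14 = 31
σ = (3, 1, 2, 4): 2 + (-2) + 30 + 23 = 53
σ = (3, 1, 4, 2): 2 + (-2) + 29 + (-1) = 28
σ = (3, 2, 1, 4): 2 + 3 + (-1) + 23 = 27
σ = (3, 2, 4, 1): 2 + 3 + 29 + 14 = 48
σ = (3, 4, 1, 2): 2 + 14 + (-1) + (-1) = 14
σ = (3, 4, 2, 1): 2 + 14 + 30 + 14 = 60
σ = (4, 1, 2, 3): 10 + (-2) + 30 + 27 = 65
σ = (4, 1, 3, 2): 10 + (-2) + (-8) + (-1) = -1
σ = (4, 2, 1, 3): 10 + 3 + (-1) + 27 = 39
σ = (4, 2, 3, 1): 10 + 3 + (-8) + 14 = 19
σ = (4, 3, 1, 2): 10 + 25 + (-1) + (-1) = 33
σ = (4, 3, 2, 1): 10 + 25 + 30 + 14 = 79
Optimal value attained by: σ = (1, 3, 2, 4).
Answer: det⊕(C) = 106; verdict: NONSINGULAR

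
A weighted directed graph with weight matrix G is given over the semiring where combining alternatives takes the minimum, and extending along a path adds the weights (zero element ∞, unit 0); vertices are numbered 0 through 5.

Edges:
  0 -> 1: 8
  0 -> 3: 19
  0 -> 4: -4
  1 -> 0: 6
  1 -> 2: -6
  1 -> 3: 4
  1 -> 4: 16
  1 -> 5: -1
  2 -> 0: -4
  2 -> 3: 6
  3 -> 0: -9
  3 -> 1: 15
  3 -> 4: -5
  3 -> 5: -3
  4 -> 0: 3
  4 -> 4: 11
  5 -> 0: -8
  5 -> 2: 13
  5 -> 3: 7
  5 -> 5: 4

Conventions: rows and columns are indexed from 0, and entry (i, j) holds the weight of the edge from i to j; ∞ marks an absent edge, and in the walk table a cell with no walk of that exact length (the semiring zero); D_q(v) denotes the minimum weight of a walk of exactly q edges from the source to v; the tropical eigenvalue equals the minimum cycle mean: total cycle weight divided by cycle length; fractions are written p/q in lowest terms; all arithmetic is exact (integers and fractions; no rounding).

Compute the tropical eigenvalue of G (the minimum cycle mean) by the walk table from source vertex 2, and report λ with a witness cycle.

q=0: [∞, ∞, 0, ∞, ∞, ∞]
q=1: [-4, ∞, ∞, 6, ∞, ∞]
q=2: [-3, 4, ∞, 15, -8, 3]
q=3: [-5, 5, -2, 8, -7, 3]
q=4: [-6, 3, -1, 4, -9, 4]
q=5: [-6, 2, -3, 5, -10, 1]
q=6: [-7, 2, -4, 3, -10, 1]
Optimal cycle mean attained by: cycle 0->1->2->0, total 8 + (-6) + (-4), length 3.
Answer: λ = -2/3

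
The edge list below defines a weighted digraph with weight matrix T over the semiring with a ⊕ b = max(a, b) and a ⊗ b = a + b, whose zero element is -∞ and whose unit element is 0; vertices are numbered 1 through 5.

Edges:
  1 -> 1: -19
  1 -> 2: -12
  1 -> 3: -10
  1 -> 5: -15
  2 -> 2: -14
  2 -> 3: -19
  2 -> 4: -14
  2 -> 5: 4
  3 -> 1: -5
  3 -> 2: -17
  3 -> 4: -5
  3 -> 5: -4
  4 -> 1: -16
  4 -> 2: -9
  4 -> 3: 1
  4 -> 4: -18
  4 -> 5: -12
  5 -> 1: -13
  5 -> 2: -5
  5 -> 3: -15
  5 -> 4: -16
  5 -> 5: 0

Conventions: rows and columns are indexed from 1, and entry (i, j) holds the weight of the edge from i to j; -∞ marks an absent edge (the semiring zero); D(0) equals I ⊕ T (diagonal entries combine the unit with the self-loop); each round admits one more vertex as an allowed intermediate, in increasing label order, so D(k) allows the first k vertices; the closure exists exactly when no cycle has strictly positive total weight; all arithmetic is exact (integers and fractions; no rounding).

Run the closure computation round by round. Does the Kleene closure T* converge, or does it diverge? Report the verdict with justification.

D(0):
  [0, -12, -10, -∞, -15]
  [-∞, 0, -19, -14, 4]
  [-5, -17, 0, -5, -4]
  [-16, -9, 1, 0, -12]
  [-13, -5, -15, -16, 0]
D(1):
  [0, -12, -10, -∞, -15]
  [-∞, 0, -19, -14, 4]
  [-5, -17, 0, -5, -4]
  [-16, -9, 1, 0, -12]
  [-13, -5, -15, -16, 0]
D(2):
  [0, -12, -10, -26, -8]
  [-∞, 0, -19, -14, 4]
  [-5, -17, 0, -5, -4]
  [-16, -9, 1, 0, -5]
  [-13, -5, -15, -16, 0]
D(3):
  [0, -12, -10, -15, -8]
  [-24, 0, -19, -14, 4]
  [-5, -17, 0, -5, -4]
  [-4, -9, 1, 0, -3]
  [-13, -5, -15, -16, 0]
D(4):
  [0, -12, -10, -15, -8]
  [-18, 0, -13, -14, 4]
  [-5, -14, 0, -5, -4]
  [-4, -9, 1, 0, -3]
  [-13, -5, -15, -16, 0]
D(5):
  [0, -12, -10, -15, -8]
  [-9, 0, -11, -12, 4]
  [-5, -9, 0, -5, -4]
  [-4, -8, 1, 0, -3]
  [-13, -5, -15, -16, 0]
Key observation: every diagonal entry stays at the unit through all rounds, so no improving cycle exists.
Answer: CONVERGES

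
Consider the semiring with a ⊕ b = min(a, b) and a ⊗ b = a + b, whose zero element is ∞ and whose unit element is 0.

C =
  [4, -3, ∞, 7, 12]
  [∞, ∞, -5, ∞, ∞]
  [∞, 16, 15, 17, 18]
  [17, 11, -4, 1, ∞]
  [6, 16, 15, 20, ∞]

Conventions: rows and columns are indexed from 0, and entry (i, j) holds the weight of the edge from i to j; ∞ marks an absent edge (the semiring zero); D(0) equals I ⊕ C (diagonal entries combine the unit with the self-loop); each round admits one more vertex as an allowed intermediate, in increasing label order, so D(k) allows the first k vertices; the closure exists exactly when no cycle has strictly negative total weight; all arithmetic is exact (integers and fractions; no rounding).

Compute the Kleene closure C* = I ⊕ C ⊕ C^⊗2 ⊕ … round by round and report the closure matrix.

D(0):
  [0, -3, ∞, 7, 12]
  [∞, 0, -5, ∞, ∞]
  [∞, 16, 0, 17, 18]
  [17, 11, -4, 0, ∞]
  [6, 16, 15, 20, 0]
D(1):
  [0, -3, ∞, 7, 12]
  [∞, 0, -5, ∞, ∞]
  [∞, 16, 0, 17, 18]
  [17, 11, -4, 0, 29]
  [6, 3, 15, 13, 0]
D(2):
  [0, -3, -8, 7, 12]
  [∞, 0, -5, ∞, ∞]
  [∞, 16, 0, 17, 18]
  [17, 11, -4, 0, 29]
  [6, 3, -2, 13, 0]
D(3):
  [0, -3, -8, 7, 10]
  [∞, 0, -5, 12, 13]
  [∞, 16, 0, 17, 18]
  [17, 11, -4, 0, 14]
  [6, 3, -2, 13, 0]
D(4):
  [0, -3, -8, 7, 10]
  [29, 0, -5, 12, 13]
  [34, 16, 0, 17, 18]
  [17, 11, -4, 0, 14]
  [6, 3, -2, 13, 0]
D(5):
  [0, -3, -8, 7, 10]
  [19, 0, -5, 12, 13]
  [24, 16, 0, 17, 18]
  [17, 11, -4, 0, 14]
  [6, 3, -2, 13, 0]
Answer: C* = [[0, -3, -8, 7, 10], [19, 0, -5, 12, 13], [24, 16, 0, 17, 18], [17, 11, -4, 0, 14], [6, 3, -2, 13, 0]]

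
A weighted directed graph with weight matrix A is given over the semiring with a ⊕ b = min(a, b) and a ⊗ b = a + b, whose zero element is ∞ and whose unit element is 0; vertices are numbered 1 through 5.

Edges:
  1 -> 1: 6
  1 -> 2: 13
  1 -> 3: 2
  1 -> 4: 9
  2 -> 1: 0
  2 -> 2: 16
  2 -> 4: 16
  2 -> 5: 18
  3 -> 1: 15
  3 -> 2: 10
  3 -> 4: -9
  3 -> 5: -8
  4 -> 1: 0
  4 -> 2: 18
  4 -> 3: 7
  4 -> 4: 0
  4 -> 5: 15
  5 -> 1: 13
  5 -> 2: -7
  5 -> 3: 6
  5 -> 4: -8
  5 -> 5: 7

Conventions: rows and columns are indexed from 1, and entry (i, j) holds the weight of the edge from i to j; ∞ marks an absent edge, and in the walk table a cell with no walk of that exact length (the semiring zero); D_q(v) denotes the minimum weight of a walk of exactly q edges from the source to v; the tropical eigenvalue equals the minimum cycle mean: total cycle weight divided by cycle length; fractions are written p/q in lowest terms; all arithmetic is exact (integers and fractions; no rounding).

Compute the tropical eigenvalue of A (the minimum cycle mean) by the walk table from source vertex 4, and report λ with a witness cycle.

q=0: [∞, ∞, ∞, 0, ∞]
q=1: [0, 18, 7, 0, 15]
q=2: [0, 8, 2, -2, -1]
q=3: [-2, -8, 2, -9, -6]
q=4: [-9, -13, -2, -14, -6]
q=5: [-14, -13, -7, -14, -10]
Optimal cycle mean attained by: cycle 1->3->5->4->1, total 2 + (-8) + (-8) + 0, length 4.
Answer: λ = -7/2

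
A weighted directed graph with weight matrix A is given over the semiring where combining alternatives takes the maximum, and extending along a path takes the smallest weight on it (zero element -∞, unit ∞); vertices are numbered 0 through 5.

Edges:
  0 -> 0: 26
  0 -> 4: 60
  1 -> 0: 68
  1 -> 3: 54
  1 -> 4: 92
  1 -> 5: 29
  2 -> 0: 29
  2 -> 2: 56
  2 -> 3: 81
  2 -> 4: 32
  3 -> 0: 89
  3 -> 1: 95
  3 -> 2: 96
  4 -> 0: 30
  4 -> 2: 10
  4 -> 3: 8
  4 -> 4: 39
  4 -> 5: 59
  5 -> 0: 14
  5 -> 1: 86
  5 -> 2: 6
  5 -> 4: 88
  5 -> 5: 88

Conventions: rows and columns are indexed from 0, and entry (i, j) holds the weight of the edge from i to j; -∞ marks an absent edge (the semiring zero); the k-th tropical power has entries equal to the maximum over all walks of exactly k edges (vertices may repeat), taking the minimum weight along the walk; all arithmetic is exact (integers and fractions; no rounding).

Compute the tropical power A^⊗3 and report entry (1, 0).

A^⊗2:
  [30, -∞, 10, 8, 39, 59]
  [54, 54, 54, 8, 60, 59]
  [81, 81, 81, 56, 32, 32]
  [68, -∞, 56, 81, 92, 29]
  [30, 59, 10, 10, 59, 59]
  [68, 86, 10, 54, 88, 88]
A^⊗3:
  [30, 59, 10, 10, 59, 59]
  [54, 59, 54, 54, 59, 59]
  [68, 56, 56, 81, 81, 32]
  [81, 81, 81, 56, 60, 59]
  [59, 59, 10, 54, 59, 59]
  [68, 86, 54, 54, 88, 88]
Key observation: the optimum is the walk 1->3->1->0, with weight 54 min 95 min 68 = 54.
Optimal value attained by: walk 1->3->1->0.
Answer: (A^⊗3)[1][0] = 54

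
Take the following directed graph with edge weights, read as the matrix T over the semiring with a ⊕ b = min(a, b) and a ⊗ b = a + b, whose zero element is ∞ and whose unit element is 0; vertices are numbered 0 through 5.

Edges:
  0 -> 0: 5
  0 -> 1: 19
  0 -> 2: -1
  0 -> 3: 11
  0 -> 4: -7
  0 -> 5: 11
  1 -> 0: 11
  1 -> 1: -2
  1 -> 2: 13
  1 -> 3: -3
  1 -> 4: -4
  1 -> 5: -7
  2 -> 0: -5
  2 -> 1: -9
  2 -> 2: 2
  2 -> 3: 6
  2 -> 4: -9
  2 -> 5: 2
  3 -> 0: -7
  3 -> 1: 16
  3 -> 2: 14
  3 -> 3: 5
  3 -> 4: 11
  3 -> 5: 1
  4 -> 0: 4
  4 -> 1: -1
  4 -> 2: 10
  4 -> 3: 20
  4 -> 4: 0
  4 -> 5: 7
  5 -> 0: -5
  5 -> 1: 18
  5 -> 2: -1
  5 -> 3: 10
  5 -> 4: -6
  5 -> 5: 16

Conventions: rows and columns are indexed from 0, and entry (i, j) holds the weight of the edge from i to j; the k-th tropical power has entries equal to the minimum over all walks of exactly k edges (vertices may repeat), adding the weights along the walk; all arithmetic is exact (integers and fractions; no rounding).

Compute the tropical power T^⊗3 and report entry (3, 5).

T^⊗2:
  [-6, -10, 1, 5, -10, 0]
  [-12, -5, -8, -5, -13, -9]
  [-5, -11, -6, -12, -13, -16]
  [-4, 5, -8, 4, -14, 4]
  [2, -3, 3, -4, -5, -8]
  [-6, -10, -6, 5, -12, 1]
T^⊗3:
  [-6, -12, -7, -13, -14, -17]
  [-14, -17, -13, -8, -19, -12]
  [-21, -15, -17, -14, -22, -18]
  [-13, -17, -6, -2, -17, -7]
  [-13, -6, -9, -6, -14, -10]
  [-11, -15, -7, -13, -15, -17]
Key observation: the optimum is the walk 3->0->4->5, with weight (-7) + (-7) + 7 = -7.
Optimal value attained by: walk 3->0->4->5.
Answer: (T^⊗3)[3][5] = -7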